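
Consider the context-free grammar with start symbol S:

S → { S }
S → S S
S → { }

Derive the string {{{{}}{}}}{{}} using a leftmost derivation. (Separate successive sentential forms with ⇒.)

S⇒SS⇒{S}S⇒{{S}}S⇒{{SS}}S⇒{{{S}S}}S⇒{{{{}}S}}S⇒{{{{}}{}}}S⇒{{{{}}{}}}{S}⇒{{{{}}{}}}{{}}

S ⇒ SS   [S → S S]
SS ⇒ {S}S   [S → { S }]
{S}S ⇒ {{S}}S   [S → { S }]
{{S}}S ⇒ {{SS}}S   [S → S S]
{{SS}}S ⇒ {{{S}S}}S   [S → { S }]
{{{S}S}}S ⇒ {{{{}}S}}S   [S → { }]
{{{{}}S}}S ⇒ {{{{}}{}}}S   [S → { }]
{{{{}}{}}}S ⇒ {{{{}}{}}}{S}   [S → { S }]
{{{{}}{}}}{S} ⇒ {{{{}}{}}}{{}}   [S → { }]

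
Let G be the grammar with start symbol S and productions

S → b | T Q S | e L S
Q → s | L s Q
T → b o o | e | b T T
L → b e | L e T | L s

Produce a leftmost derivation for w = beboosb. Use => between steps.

S => TQS => bTTQS => beTQS => bebooQS => beboosS => beboosb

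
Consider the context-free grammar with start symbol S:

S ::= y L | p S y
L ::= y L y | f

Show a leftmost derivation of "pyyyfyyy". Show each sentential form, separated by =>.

S => pSy => pyLy => pyyLyy => pyyyLyyy => pyyyfyyy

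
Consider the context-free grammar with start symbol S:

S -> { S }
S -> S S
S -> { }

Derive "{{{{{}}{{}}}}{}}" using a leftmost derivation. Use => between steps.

S => {S}   [S -> { S }]
{S} => {SS}   [S -> S S]
{SS} => {{S}S}   [S -> { S }]
{{S}S} => {{{S}}S}   [S -> { S }]
{{{S}}S} => {{{SS}}S}   [S -> S S]
{{{SS}}S} => {{{{S}S}}S}   [S -> { S }]
{{{{S}S}}S} => {{{{{}}S}}S}   [S -> { }]
{{{{{}}S}}S} => {{{{{}}{S}}}S}   [S -> { S }]
{{{{{}}{S}}}S} => {{{{{}}{{}}}}S}   [S -> { }]
{{{{{}}{{}}}}S} => {{{{{}}{{}}}}{}}   [S -> { }]

S => {S} => {SS} => {{S}S} => {{{S}}S} => {{{SS}}S} => {{{{S}S}}S} => {{{{{}}S}}S} => {{{{{}}{S}}}S} => {{{{{}}{{}}}}S} => {{{{{}}{{}}}}{}}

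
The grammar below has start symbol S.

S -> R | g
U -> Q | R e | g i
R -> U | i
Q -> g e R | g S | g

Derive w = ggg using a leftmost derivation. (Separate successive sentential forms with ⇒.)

S⇒R⇒U⇒Q⇒gS⇒gR⇒gU⇒gQ⇒ggS⇒ggg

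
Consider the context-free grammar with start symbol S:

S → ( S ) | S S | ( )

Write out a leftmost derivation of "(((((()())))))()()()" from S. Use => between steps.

S => SS => SSS => SSSS => (S)SSS => ((S))SSS => (((S)))SSS => ((((S))))SSS => (((((S)))))SSS => (((((SS)))))SSS => (((((()S)))))SSS => (((((()())))))SSS => (((((()())))))()SS => (((((()())))))()()S => (((((()())))))()()()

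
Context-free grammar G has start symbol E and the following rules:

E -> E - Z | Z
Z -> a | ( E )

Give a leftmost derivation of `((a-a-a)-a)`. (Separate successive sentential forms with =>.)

E => Z   [E -> Z]
Z => (E)   [Z -> ( E )]
(E) => (E-Z)   [E -> E - Z]
(E-Z) => (Z-Z)   [E -> Z]
(Z-Z) => ((E)-Z)   [Z -> ( E )]
((E)-Z) => ((E-Z)-Z)   [E -> E - Z]
((E-Z)-Z) => ((E-Z-Z)-Z)   [E -> E - Z]
((E-Z-Z)-Z) => ((Z-Z-Z)-Z)   [E -> Z]
((Z-Z-Z)-Z) => ((a-Z-Z)-Z)   [Z -> a]
((a-Z-Z)-Z) => ((a-a-Z)-Z)   [Z -> a]
((a-a-Z)-Z) => ((a-a-a)-Z)   [Z -> a]
((a-a-a)-Z) => ((a-a-a)-a)   [Z -> a]

E => Z => (E) => (E-Z) => (Z-Z) => ((E)-Z) => ((E-Z)-Z) => ((E-Z-Z)-Z) => ((Z-Z-Z)-Z) => ((a-Z-Z)-Z) => ((a-a-Z)-Z) => ((a-a-a)-Z) => ((a-a-a)-a)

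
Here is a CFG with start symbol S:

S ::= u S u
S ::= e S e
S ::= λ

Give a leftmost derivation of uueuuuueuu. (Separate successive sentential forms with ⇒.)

S ⇒ uSu ⇒ uuSuu ⇒ uueSeuu ⇒ uueuSueuu ⇒ uueuuSuueuu ⇒ uueuuuueuu

S ⇒ uSu   [S ::= u S u]
uSu ⇒ uuSuu   [S ::= u S u]
uuSuu ⇒ uueSeuu   [S ::= e S e]
uueSeuu ⇒ uueuSueuu   [S ::= u S u]
uueuSueuu ⇒ uueuuSuueuu   [S ::= u S u]
uueuuSuueuu ⇒ uueuuuueuu   [S ::= λ]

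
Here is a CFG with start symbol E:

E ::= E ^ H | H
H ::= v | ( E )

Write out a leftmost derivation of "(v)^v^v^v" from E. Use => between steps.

E=>E^H=>E^H^H=>E^H^H^H=>H^H^H^H=>(E)^H^H^H=>(H)^H^H^H=>(v)^H^H^H=>(v)^v^H^H=>(v)^v^v^H=>(v)^v^v^v

E => E^H   [E ::= E ^ H]
E^H => E^H^H   [E ::= E ^ H]
E^H^H => E^H^H^H   [E ::= E ^ H]
E^H^H^H => H^H^H^H   [E ::= H]
H^H^H^H => (E)^H^H^H   [H ::= ( E )]
(E)^H^H^H => (H)^H^H^H   [E ::= H]
(H)^H^H^H => (v)^H^H^H   [H ::= v]
(v)^H^H^H => (v)^v^H^H   [H ::= v]
(v)^v^H^H => (v)^v^v^H   [H ::= v]
(v)^v^v^H => (v)^v^v^v   [H ::= v]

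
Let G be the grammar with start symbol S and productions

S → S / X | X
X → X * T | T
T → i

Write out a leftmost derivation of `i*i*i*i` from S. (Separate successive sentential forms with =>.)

S => X   [S → X]
X => X*T   [X → X * T]
X*T => X*T*T   [X → X * T]
X*T*T => X*T*T*T   [X → X * T]
X*T*T*T => T*T*T*T   [X → T]
T*T*T*T => i*T*T*T   [T → i]
i*T*T*T => i*i*T*T   [T → i]
i*i*T*T => i*i*i*T   [T → i]
i*i*i*T => i*i*i*i   [T → i]

S => X => X*T => X*T*T => X*T*T*T => T*T*T*T => i*T*T*T => i*i*T*T => i*i*i*T => i*i*i*i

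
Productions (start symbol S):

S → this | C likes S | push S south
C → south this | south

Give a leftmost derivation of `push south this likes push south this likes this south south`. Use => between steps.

S => push S south => push C likes S south => push south this likes S south => push south this likes push S south south => push south this likes push C likes S south south => push south this likes push south this likes S south south => push south this likes push south this likes this south south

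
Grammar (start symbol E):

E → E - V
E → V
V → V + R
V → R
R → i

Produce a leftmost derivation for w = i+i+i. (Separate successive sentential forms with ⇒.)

E ⇒ V ⇒ V+R ⇒ V+R+R ⇒ R+R+R ⇒ i+R+R ⇒ i+i+R ⇒ i+i+i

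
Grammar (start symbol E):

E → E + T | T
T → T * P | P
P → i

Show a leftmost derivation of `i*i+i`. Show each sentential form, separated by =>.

E => E+T   [E → E + T]
E+T => T+T   [E → T]
T+T => T*P+T   [T → T * P]
T*P+T => P*P+T   [T → P]
P*P+T => i*P+T   [P → i]
i*P+T => i*i+T   [P → i]
i*i+T => i*i+P   [T → P]
i*i+P => i*i+i   [P → i]

E => E+T => T+T => T*P+T => P*P+T => i*P+T => i*i+T => i*i+P => i*i+i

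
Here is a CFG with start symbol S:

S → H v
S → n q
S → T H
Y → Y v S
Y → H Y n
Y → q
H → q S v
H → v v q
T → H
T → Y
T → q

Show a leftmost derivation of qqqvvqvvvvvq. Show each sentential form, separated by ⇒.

S⇒TH⇒HH⇒qSvH⇒qHvvH⇒qqSvvvH⇒qqTHvvvH⇒qqqHvvvH⇒qqqvvqvvvH⇒qqqvvqvvvvvq

S ⇒ TH   [S → T H]
TH ⇒ HH   [T → H]
HH ⇒ qSvH   [H → q S v]
qSvH ⇒ qHvvH   [S → H v]
qHvvH ⇒ qqSvvvH   [H → q S v]
qqSvvvH ⇒ qqTHvvvH   [S → T H]
qqTHvvvH ⇒ qqqHvvvH   [T → q]
qqqHvvvH ⇒ qqqvvqvvvH   [H → v v q]
qqqvvqvvvH ⇒ qqqvvqvvvvvq   [H → v v q]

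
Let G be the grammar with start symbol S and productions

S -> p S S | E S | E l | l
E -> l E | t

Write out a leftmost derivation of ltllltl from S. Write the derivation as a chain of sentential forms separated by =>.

S=>ES=>lES=>ltS=>ltEl=>ltlEl=>ltllEl=>ltlllEl=>ltllltl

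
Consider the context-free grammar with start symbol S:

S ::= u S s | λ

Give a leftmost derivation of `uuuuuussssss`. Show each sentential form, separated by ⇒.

S ⇒ uSs ⇒ uuSss ⇒ uuuSsss ⇒ uuuuSssss ⇒ uuuuuSsssss ⇒ uuuuuuSssssss ⇒ uuuuuussssss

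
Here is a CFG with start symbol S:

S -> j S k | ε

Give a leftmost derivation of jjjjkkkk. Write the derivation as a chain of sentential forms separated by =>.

S => jSk   [S -> j S k]
jSk => jjSkk   [S -> j S k]
jjSkk => jjjSkkk   [S -> j S k]
jjjSkkk => jjjjSkkkk   [S -> j S k]
jjjjSkkkk => jjjjkkkk   [S -> ε]

S => jSk => jjSkk => jjjSkkk => jjjjSkkkk => jjjjkkkk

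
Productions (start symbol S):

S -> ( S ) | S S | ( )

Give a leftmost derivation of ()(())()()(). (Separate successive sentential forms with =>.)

S => SS   [S -> S S]
SS => SSS   [S -> S S]
SSS => ()SS   [S -> ( )]
()SS => ()SSS   [S -> S S]
()SSS => ()SSSS   [S -> S S]
()SSSS => ()(S)SSS   [S -> ( S )]
()(S)SSS => ()(())SSS   [S -> ( )]
()(())SSS => ()(())()SS   [S -> ( )]
()(())()SS => ()(())()()S   [S -> ( )]
()(())()()S => ()(())()()()   [S -> ( )]

S => SS => SSS => ()SS => ()SSS => ()SSSS => ()(S)SSS => ()(())SSS => ()(())()SS => ()(())()()S => ()(())()()()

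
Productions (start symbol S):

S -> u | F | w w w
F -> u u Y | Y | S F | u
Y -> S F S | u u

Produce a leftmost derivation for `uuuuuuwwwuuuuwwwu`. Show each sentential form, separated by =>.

S=>F=>SF=>FF=>SFF=>FFF=>uuYFF=>uuuuFF=>uuuuuuYF=>uuuuuuSFSF=>uuuuuuwwwFSF=>uuuuuuwwwuuYSF=>uuuuuuwwwuuuuSF=>uuuuuuwwwuuuuwwwF=>uuuuuuwwwuuuuwwwu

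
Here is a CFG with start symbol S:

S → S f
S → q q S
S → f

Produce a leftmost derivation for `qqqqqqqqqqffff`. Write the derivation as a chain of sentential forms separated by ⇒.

S ⇒ qqS ⇒ qqqqS ⇒ qqqqSf ⇒ qqqqqqSf ⇒ qqqqqqSff ⇒ qqqqqqSfff ⇒ qqqqqqqqSfff ⇒ qqqqqqqqqqSfff ⇒ qqqqqqqqqqffff

S ⇒ qqS   [S → q q S]
qqS ⇒ qqqqS   [S → q q S]
qqqqS ⇒ qqqqSf   [S → S f]
qqqqSf ⇒ qqqqqqSf   [S → q q S]
qqqqqqSf ⇒ qqqqqqSff   [S → S f]
qqqqqqSff ⇒ qqqqqqSfff   [S → S f]
qqqqqqSfff ⇒ qqqqqqqqSfff   [S → q q S]
qqqqqqqqSfff ⇒ qqqqqqqqqqSfff   [S → q q S]
qqqqqqqqqqSfff ⇒ qqqqqqqqqqffff   [S → f]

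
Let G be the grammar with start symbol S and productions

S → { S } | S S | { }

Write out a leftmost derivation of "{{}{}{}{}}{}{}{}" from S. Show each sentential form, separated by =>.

S => SS   [S → S S]
SS => SSS   [S → S S]
SSS => SSSS   [S → S S]
SSSS => {S}SSS   [S → { S }]
{S}SSS => {SS}SSS   [S → S S]
{SS}SSS => {SSS}SSS   [S → S S]
{SSS}SSS => {SSSS}SSS   [S → S S]
{SSSS}SSS => {{}SSS}SSS   [S → { }]
{{}SSS}SSS => {{}{}SS}SSS   [S → { }]
{{}{}SS}SSS => {{}{}{}S}SSS   [S → { }]
{{}{}{}S}SSS => {{}{}{}{}}SSS   [S → { }]
{{}{}{}{}}SSS => {{}{}{}{}}{}SS   [S → { }]
{{}{}{}{}}{}SS => {{}{}{}{}}{}{}S   [S → { }]
{{}{}{}{}}{}{}S => {{}{}{}{}}{}{}{}   [S → { }]

S => SS => SSS => SSSS => {S}SSS => {SS}SSS => {SSS}SSS => {SSSS}SSS => {{}SSS}SSS => {{}{}SS}SSS => {{}{}{}S}SSS => {{}{}{}{}}SSS => {{}{}{}{}}{}SS => {{}{}{}{}}{}{}S => {{}{}{}{}}{}{}{}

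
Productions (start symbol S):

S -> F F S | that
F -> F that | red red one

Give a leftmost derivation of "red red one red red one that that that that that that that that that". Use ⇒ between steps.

S ⇒ F F S ⇒ red red one F S ⇒ red red one F that S ⇒ red red one F that that S ⇒ red red one F that that that S ⇒ red red one F that that that that S ⇒ red red one F that that that that that S ⇒ red red one F that that that that that that S ⇒ red red one F that that that that that that that S ⇒ red red one F that that that that that that that that S ⇒ red red one red red one that that that that that that that that S ⇒ red red one red red one that that that that that that that that that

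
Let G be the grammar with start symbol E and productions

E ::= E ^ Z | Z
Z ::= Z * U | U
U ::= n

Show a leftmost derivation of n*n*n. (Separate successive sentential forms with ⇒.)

E⇒Z⇒Z*U⇒Z*U*U⇒U*U*U⇒n*U*U⇒n*n*U⇒n*n*n

E ⇒ Z   [E ::= Z]
Z ⇒ Z*U   [Z ::= Z * U]
Z*U ⇒ Z*U*U   [Z ::= Z * U]
Z*U*U ⇒ U*U*U   [Z ::= U]
U*U*U ⇒ n*U*U   [U ::= n]
n*U*U ⇒ n*n*U   [U ::= n]
n*n*U ⇒ n*n*n   [U ::= n]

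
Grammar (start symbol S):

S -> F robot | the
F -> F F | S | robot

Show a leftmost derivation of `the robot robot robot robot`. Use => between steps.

S => F robot => F F robot => S F robot => the F robot => the S robot => the F robot robot => the S robot robot => the F robot robot robot => the robot robot robot robot

S => F robot   [S -> F robot]
F robot => F F robot   [F -> F F]
F F robot => S F robot   [F -> S]
S F robot => the F robot   [S -> the]
the F robot => the S robot   [F -> S]
the S robot => the F robot robot   [S -> F robot]
the F robot robot => the S robot robot   [F -> S]
the S robot robot => the F robot robot robot   [S -> F robot]
the F robot robot robot => the robot robot robot robot   [F -> robot]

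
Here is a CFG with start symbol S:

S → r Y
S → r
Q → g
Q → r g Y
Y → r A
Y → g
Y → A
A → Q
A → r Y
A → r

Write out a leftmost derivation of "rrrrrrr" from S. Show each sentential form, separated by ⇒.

S ⇒ rY   [S → r Y]
rY ⇒ rrA   [Y → r A]
rrA ⇒ rrrY   [A → r Y]
rrrY ⇒ rrrA   [Y → A]
rrrA ⇒ rrrrY   [A → r Y]
rrrrY ⇒ rrrrA   [Y → A]
rrrrA ⇒ rrrrrY   [A → r Y]
rrrrrY ⇒ rrrrrrA   [Y → r A]
rrrrrrA ⇒ rrrrrrr   [A → r]

S ⇒ rY ⇒ rrA ⇒ rrrY ⇒ rrrA ⇒ rrrrY ⇒ rrrrA ⇒ rrrrrY ⇒ rrrrrrA ⇒ rrrrrrr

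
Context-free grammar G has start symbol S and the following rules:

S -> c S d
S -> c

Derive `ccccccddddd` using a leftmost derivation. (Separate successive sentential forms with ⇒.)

S ⇒ cSd ⇒ ccSdd ⇒ cccSddd ⇒ ccccSdddd ⇒ cccccSddddd ⇒ ccccccddddd

S ⇒ cSd   [S -> c S d]
cSd ⇒ ccSdd   [S -> c S d]
ccSdd ⇒ cccSddd   [S -> c S d]
cccSddd ⇒ ccccSdddd   [S -> c S d]
ccccSdddd ⇒ cccccSddddd   [S -> c S d]
cccccSddddd ⇒ ccccccddddd   [S -> c]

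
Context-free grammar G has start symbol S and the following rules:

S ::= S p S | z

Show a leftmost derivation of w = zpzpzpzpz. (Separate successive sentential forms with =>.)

S=>SpS=>SpSpS=>SpSpSpS=>SpSpSpSpS=>zpSpSpSpS=>zpzpSpSpS=>zpzpzpSpS=>zpzpzpzpS=>zpzpzpzpz

S => SpS   [S ::= S p S]
SpS => SpSpS   [S ::= S p S]
SpSpS => SpSpSpS   [S ::= S p S]
SpSpSpS => SpSpSpSpS   [S ::= S p S]
SpSpSpSpS => zpSpSpSpS   [S ::= z]
zpSpSpSpS => zpzpSpSpS   [S ::= z]
zpzpSpSpS => zpzpzpSpS   [S ::= z]
zpzpzpSpS => zpzpzpzpS   [S ::= z]
zpzpzpzpS => zpzpzpzpz   [S ::= z]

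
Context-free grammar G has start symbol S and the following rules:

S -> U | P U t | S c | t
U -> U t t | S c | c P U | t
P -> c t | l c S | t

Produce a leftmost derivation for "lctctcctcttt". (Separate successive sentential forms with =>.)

S=>PUt=>lcSUt=>lctUt=>lctcPUt=>lctctUt=>lctctcPUt=>lctctcctUt=>lctctcctcPUt=>lctctcctctUt=>lctctcctcttt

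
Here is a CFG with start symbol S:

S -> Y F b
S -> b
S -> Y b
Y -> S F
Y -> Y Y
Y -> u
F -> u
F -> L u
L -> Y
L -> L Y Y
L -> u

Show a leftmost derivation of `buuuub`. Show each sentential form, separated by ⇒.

S ⇒ YFb ⇒ YYFb ⇒ YYYFb ⇒ SFYYFb ⇒ bFYYFb ⇒ buYYFb ⇒ buuYFb ⇒ buuuFb ⇒ buuuub

S ⇒ YFb   [S -> Y F b]
YFb ⇒ YYFb   [Y -> Y Y]
YYFb ⇒ YYYFb   [Y -> Y Y]
YYYFb ⇒ SFYYFb   [Y -> S F]
SFYYFb ⇒ bFYYFb   [S -> b]
bFYYFb ⇒ buYYFb   [F -> u]
buYYFb ⇒ buuYFb   [Y -> u]
buuYFb ⇒ buuuFb   [Y -> u]
buuuFb ⇒ buuuub   [F -> u]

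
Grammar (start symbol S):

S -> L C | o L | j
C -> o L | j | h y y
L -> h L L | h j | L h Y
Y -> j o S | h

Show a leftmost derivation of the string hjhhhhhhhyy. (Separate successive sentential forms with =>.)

S => LC   [S -> L C]
LC => LhYC   [L -> L h Y]
LhYC => LhYhYC   [L -> L h Y]
LhYhYC => LhYhYhYC   [L -> L h Y]
LhYhYhYC => hjhYhYhYC   [L -> h j]
hjhYhYhYC => hjhhhYhYC   [Y -> h]
hjhhhYhYC => hjhhhhhYC   [Y -> h]
hjhhhhhYC => hjhhhhhhC   [Y -> h]
hjhhhhhhC => hjhhhhhhhyy   [C -> h y y]

S => LC => LhYC => LhYhYC => LhYhYhYC => hjhYhYhYC => hjhhhYhYC => hjhhhhhYC => hjhhhhhhC => hjhhhhhhhyy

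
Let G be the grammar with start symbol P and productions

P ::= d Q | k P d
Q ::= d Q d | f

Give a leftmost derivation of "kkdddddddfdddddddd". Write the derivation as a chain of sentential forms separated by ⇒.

P⇒kPd⇒kkPdd⇒kkdQdd⇒kkddQddd⇒kkdddQdddd⇒kkddddQddddd⇒kkdddddQdddddd⇒kkddddddQddddddd⇒kkdddddddQdddddddd⇒kkdddddddfdddddddd

P ⇒ kPd   [P ::= k P d]
kPd ⇒ kkPdd   [P ::= k P d]
kkPdd ⇒ kkdQdd   [P ::= d Q]
kkdQdd ⇒ kkddQddd   [Q ::= d Q d]
kkddQddd ⇒ kkdddQdddd   [Q ::= d Q d]
kkdddQdddd ⇒ kkddddQddddd   [Q ::= d Q d]
kkddddQddddd ⇒ kkdddddQdddddd   [Q ::= d Q d]
kkdddddQdddddd ⇒ kkddddddQddddddd   [Q ::= d Q d]
kkddddddQddddddd ⇒ kkdddddddQdddddddd   [Q ::= d Q d]
kkdddddddQdddddddd ⇒ kkdddddddfdddddddd   [Q ::= f]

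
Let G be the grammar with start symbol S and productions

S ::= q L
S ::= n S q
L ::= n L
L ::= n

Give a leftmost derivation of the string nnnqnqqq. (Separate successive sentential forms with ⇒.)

S ⇒ nSq ⇒ nnSqq ⇒ nnnSqqq ⇒ nnnqLqqq ⇒ nnnqnqqq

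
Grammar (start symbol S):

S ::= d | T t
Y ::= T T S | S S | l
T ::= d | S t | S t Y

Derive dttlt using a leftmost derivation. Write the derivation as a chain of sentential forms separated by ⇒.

S⇒Tt⇒StYt⇒TttYt⇒dttYt⇒dttlt

S ⇒ Tt   [S ::= T t]
Tt ⇒ StYt   [T ::= S t Y]
StYt ⇒ TttYt   [S ::= T t]
TttYt ⇒ dttYt   [T ::= d]
dttYt ⇒ dttlt   [Y ::= l]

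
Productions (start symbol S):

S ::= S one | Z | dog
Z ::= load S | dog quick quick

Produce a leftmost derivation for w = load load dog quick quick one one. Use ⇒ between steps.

S ⇒ S one ⇒ Z one ⇒ load S one ⇒ load Z one ⇒ load load S one ⇒ load load S one one ⇒ load load Z one one ⇒ load load dog quick quick one one

S ⇒ S one   [S ::= S one]
S one ⇒ Z one   [S ::= Z]
Z one ⇒ load S one   [Z ::= load S]
load S one ⇒ load Z one   [S ::= Z]
load Z one ⇒ load load S one   [Z ::= load S]
load load S one ⇒ load load S one one   [S ::= S one]
load load S one one ⇒ load load Z one one   [S ::= Z]
load load Z one one ⇒ load load dog quick quick one one   [Z ::= dog quick quick]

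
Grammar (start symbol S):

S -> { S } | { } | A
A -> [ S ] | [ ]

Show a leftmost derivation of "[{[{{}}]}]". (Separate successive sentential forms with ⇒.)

S ⇒ A ⇒ [S] ⇒ [{S}] ⇒ [{A}] ⇒ [{[S]}] ⇒ [{[{S}]}] ⇒ [{[{{}}]}]

S ⇒ A   [S -> A]
A ⇒ [S]   [A -> [ S ]]
[S] ⇒ [{S}]   [S -> { S }]
[{S}] ⇒ [{A}]   [S -> A]
[{A}] ⇒ [{[S]}]   [A -> [ S ]]
[{[S]}] ⇒ [{[{S}]}]   [S -> { S }]
[{[{S}]}] ⇒ [{[{{}}]}]   [S -> { }]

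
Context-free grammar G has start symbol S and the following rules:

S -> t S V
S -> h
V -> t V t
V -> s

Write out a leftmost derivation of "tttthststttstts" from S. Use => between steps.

S => tSV   [S -> t S V]
tSV => ttSVV   [S -> t S V]
ttSVV => tttSVVV   [S -> t S V]
tttSVVV => ttttSVVVV   [S -> t S V]
ttttSVVVV => tttthVVVV   [S -> h]
tttthVVVV => tttthsVVV   [V -> s]
tttthsVVV => tttthstVtVV   [V -> t V t]
tttthstVtVV => tttthststVV   [V -> s]
tttthststVV => tttthststtVtV   [V -> t V t]
tttthststtVtV => tttthststttVttV   [V -> t V t]
tttthststttVttV => tttthststttsttV   [V -> s]
tttthststttsttV => tttthststttstts   [V -> s]

S => tSV => ttSVV => tttSVVV => ttttSVVVV => tttthVVVV => tttthsVVV => tttthstVtVV => tttthststVV => tttthststtVtV => tttthststttVttV => tttthststttsttV => tttthststttstts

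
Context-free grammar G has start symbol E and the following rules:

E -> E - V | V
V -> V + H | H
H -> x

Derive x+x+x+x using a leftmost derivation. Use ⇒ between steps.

E⇒V⇒V+H⇒V+H+H⇒V+H+H+H⇒H+H+H+H⇒x+H+H+H⇒x+x+H+H⇒x+x+x+H⇒x+x+x+x

E ⇒ V   [E -> V]
V ⇒ V+H   [V -> V + H]
V+H ⇒ V+H+H   [V -> V + H]
V+H+H ⇒ V+H+H+H   [V -> V + H]
V+H+H+H ⇒ H+H+H+H   [V -> H]
H+H+H+H ⇒ x+H+H+H   [H -> x]
x+H+H+H ⇒ x+x+H+H   [H -> x]
x+x+H+H ⇒ x+x+x+H   [H -> x]
x+x+x+H ⇒ x+x+x+x   [H -> x]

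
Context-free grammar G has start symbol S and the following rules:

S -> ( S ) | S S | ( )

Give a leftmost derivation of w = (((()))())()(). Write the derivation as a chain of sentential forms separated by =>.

S => SS => SSS => (S)SS => (SS)SS => ((S)S)SS => (((S))S)SS => (((()))S)SS => (((()))())SS => (((()))())()S => (((()))())()()

S => SS   [S -> S S]
SS => SSS   [S -> S S]
SSS => (S)SS   [S -> ( S )]
(S)SS => (SS)SS   [S -> S S]
(SS)SS => ((S)S)SS   [S -> ( S )]
((S)S)SS => (((S))S)SS   [S -> ( S )]
(((S))S)SS => (((()))S)SS   [S -> ( )]
(((()))S)SS => (((()))())SS   [S -> ( )]
(((()))())SS => (((()))())()S   [S -> ( )]
(((()))())()S => (((()))())()()   [S -> ( )]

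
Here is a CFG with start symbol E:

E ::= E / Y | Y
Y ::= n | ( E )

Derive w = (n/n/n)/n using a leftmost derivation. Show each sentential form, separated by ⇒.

E ⇒ E/Y   [E ::= E / Y]
E/Y ⇒ Y/Y   [E ::= Y]
Y/Y ⇒ (E)/Y   [Y ::= ( E )]
(E)/Y ⇒ (E/Y)/Y   [E ::= E / Y]
(E/Y)/Y ⇒ (E/Y/Y)/Y   [E ::= E / Y]
(E/Y/Y)/Y ⇒ (Y/Y/Y)/Y   [E ::= Y]
(Y/Y/Y)/Y ⇒ (n/Y/Y)/Y   [Y ::= n]
(n/Y/Y)/Y ⇒ (n/n/Y)/Y   [Y ::= n]
(n/n/Y)/Y ⇒ (n/n/n)/Y   [Y ::= n]
(n/n/n)/Y ⇒ (n/n/n)/n   [Y ::= n]

E ⇒ E/Y ⇒ Y/Y ⇒ (E)/Y ⇒ (E/Y)/Y ⇒ (E/Y/Y)/Y ⇒ (Y/Y/Y)/Y ⇒ (n/Y/Y)/Y ⇒ (n/n/Y)/Y ⇒ (n/n/n)/Y ⇒ (n/n/n)/n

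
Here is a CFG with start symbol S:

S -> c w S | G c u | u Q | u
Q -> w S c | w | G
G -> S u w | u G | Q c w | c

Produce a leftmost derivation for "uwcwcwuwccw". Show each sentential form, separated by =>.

S => uQ => uG => uQcw => uwSccw => uwcwSccw => uwcwcwSccw => uwcwcwuQccw => uwcwcwuwccw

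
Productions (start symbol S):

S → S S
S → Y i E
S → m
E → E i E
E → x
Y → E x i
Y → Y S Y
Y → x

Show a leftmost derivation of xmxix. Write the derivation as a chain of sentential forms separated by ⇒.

S ⇒ YiE ⇒ YSYiE ⇒ xSYiE ⇒ xmYiE ⇒ xmxiE ⇒ xmxix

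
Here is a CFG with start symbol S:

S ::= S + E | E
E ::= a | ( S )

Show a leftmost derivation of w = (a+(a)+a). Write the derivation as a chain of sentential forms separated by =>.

S => E   [S ::= E]
E => (S)   [E ::= ( S )]
(S) => (S+E)   [S ::= S + E]
(S+E) => (S+E+E)   [S ::= S + E]
(S+E+E) => (E+E+E)   [S ::= E]
(E+E+E) => (a+E+E)   [E ::= a]
(a+E+E) => (a+(S)+E)   [E ::= ( S )]
(a+(S)+E) => (a+(E)+E)   [S ::= E]
(a+(E)+E) => (a+(a)+E)   [E ::= a]
(a+(a)+E) => (a+(a)+a)   [E ::= a]

S => E => (S) => (S+E) => (S+E+E) => (E+E+E) => (a+E+E) => (a+(S)+E) => (a+(E)+E) => (a+(a)+E) => (a+(a)+a)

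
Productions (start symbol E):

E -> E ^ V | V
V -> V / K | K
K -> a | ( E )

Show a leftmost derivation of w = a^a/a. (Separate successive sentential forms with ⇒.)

E ⇒ E^V ⇒ V^V ⇒ K^V ⇒ a^V ⇒ a^V/K ⇒ a^K/K ⇒ a^a/K ⇒ a^a/a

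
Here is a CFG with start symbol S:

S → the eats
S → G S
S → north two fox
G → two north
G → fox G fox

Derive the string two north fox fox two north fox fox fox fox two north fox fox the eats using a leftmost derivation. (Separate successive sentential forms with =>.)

S => G S => two north S => two north G S => two north fox G fox S => two north fox fox G fox fox S => two north fox fox two north fox fox S => two north fox fox two north fox fox G S => two north fox fox two north fox fox fox G fox S => two north fox fox two north fox fox fox fox G fox fox S => two north fox fox two north fox fox fox fox two north fox fox S => two north fox fox two north fox fox fox fox two north fox fox the eats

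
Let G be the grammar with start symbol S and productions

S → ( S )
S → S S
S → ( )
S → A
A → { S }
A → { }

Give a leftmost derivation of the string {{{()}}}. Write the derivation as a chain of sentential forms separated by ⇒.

S ⇒ A ⇒ {S} ⇒ {A} ⇒ {{S}} ⇒ {{A}} ⇒ {{{S}}} ⇒ {{{()}}}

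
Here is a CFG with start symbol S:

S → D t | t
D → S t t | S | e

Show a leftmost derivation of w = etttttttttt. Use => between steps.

S=>Dt=>Sttt=>Dtttt=>Stttttt=>Dttttttt=>Sttttttttt=>Dtttttttttt=>etttttttttt

S => Dt   [S → D t]
Dt => Sttt   [D → S t t]
Sttt => Dtttt   [S → D t]
Dtttt => Stttttt   [D → S t t]
Stttttt => Dttttttt   [S → D t]
Dttttttt => Sttttttttt   [D → S t t]
Sttttttttt => Dtttttttttt   [S → D t]
Dtttttttttt => etttttttttt   [D → e]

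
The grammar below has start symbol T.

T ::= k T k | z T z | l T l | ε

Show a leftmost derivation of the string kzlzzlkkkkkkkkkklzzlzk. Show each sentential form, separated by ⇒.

T⇒kTk⇒kzTzk⇒kzlTlzk⇒kzlzTzlzk⇒kzlzzTzzlzk⇒kzlzzlTlzzlzk⇒kzlzzlkTklzzlzk⇒kzlzzlkkTkklzzlzk⇒kzlzzlkkkTkkklzzlzk⇒kzlzzlkkkkTkkkklzzlzk⇒kzlzzlkkkkkTkkkkklzzlzk⇒kzlzzlkkkkkkkkkklzzlzk

T ⇒ kTk   [T ::= k T k]
kTk ⇒ kzTzk   [T ::= z T z]
kzTzk ⇒ kzlTlzk   [T ::= l T l]
kzlTlzk ⇒ kzlzTzlzk   [T ::= z T z]
kzlzTzlzk ⇒ kzlzzTzzlzk   [T ::= z T z]
kzlzzTzzlzk ⇒ kzlzzlTlzzlzk   [T ::= l T l]
kzlzzlTlzzlzk ⇒ kzlzzlkTklzzlzk   [T ::= k T k]
kzlzzlkTklzzlzk ⇒ kzlzzlkkTkklzzlzk   [T ::= k T k]
kzlzzlkkTkklzzlzk ⇒ kzlzzlkkkTkkklzzlzk   [T ::= k T k]
kzlzzlkkkTkkklzzlzk ⇒ kzlzzlkkkkTkkkklzzlzk   [T ::= k T k]
kzlzzlkkkkTkkkklzzlzk ⇒ kzlzzlkkkkkTkkkkklzzlzk   [T ::= k T k]
kzlzzlkkkkkTkkkkklzzlzk ⇒ kzlzzlkkkkkkkkkklzzlzk   [T ::= ε]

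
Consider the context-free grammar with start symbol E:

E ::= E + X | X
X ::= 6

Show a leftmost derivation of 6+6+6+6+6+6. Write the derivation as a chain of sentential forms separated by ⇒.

E ⇒ E+X ⇒ E+X+X ⇒ E+X+X+X ⇒ E+X+X+X+X ⇒ E+X+X+X+X+X ⇒ X+X+X+X+X+X ⇒ 6+X+X+X+X+X ⇒ 6+6+X+X+X+X ⇒ 6+6+6+X+X+X ⇒ 6+6+6+6+X+X ⇒ 6+6+6+6+6+X ⇒ 6+6+6+6+6+6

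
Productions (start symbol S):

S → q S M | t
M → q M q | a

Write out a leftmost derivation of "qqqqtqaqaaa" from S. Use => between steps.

S => qSM => qqSMM => qqqSMMM => qqqqSMMMM => qqqqtMMMM => qqqqtqMqMMM => qqqqtqaqMMM => qqqqtqaqaMM => qqqqtqaqaaM => qqqqtqaqaaa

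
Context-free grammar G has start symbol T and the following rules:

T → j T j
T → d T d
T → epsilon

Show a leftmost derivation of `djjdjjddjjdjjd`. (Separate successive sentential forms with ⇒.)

T ⇒ dTd   [T → d T d]
dTd ⇒ djTjd   [T → j T j]
djTjd ⇒ djjTjjd   [T → j T j]
djjTjjd ⇒ djjdTdjjd   [T → d T d]
djjdTdjjd ⇒ djjdjTjdjjd   [T → j T j]
djjdjTjdjjd ⇒ djjdjjTjjdjjd   [T → j T j]
djjdjjTjjdjjd ⇒ djjdjjdTdjjdjjd   [T → d T d]
djjdjjdTdjjdjjd ⇒ djjdjjddjjdjjd   [T → epsilon]

T⇒dTd⇒djTjd⇒djjTjjd⇒djjdTdjjd⇒djjdjTjdjjd⇒djjdjjTjjdjjd⇒djjdjjdTdjjdjjd⇒djjdjjddjjdjjd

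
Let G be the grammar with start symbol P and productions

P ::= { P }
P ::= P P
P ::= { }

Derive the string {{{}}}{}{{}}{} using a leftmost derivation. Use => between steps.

P => PP   [P ::= P P]
PP => PPP   [P ::= P P]
PPP => {P}PP   [P ::= { P }]
{P}PP => {{P}}PP   [P ::= { P }]
{{P}}PP => {{{}}}PP   [P ::= { }]
{{{}}}PP => {{{}}}{}P   [P ::= { }]
{{{}}}{}P => {{{}}}{}PP   [P ::= P P]
{{{}}}{}PP => {{{}}}{}{P}P   [P ::= { P }]
{{{}}}{}{P}P => {{{}}}{}{{}}P   [P ::= { }]
{{{}}}{}{{}}P => {{{}}}{}{{}}{}   [P ::= { }]

P => PP => PPP => {P}PP => {{P}}PP => {{{}}}PP => {{{}}}{}P => {{{}}}{}PP => {{{}}}{}{P}P => {{{}}}{}{{}}P => {{{}}}{}{{}}{}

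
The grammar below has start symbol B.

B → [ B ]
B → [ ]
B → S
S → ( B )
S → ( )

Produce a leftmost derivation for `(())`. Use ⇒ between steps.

B ⇒ S ⇒ (B) ⇒ (S) ⇒ (())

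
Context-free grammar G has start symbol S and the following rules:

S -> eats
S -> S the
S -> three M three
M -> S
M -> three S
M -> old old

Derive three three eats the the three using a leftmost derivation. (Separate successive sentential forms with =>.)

S => three M three   [S -> three M three]
three M three => three three S three   [M -> three S]
three three S three => three three S the three   [S -> S the]
three three S the three => three three S the the three   [S -> S the]
three three S the the three => three three eats the the three   [S -> eats]

S => three M three => three three S three => three three S the three => three three S the the three => three three eats the the three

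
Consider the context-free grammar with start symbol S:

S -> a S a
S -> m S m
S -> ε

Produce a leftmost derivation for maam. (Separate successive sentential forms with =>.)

S=>mSm=>maSam=>maam

S => mSm   [S -> m S m]
mSm => maSam   [S -> a S a]
maSam => maam   [S -> ε]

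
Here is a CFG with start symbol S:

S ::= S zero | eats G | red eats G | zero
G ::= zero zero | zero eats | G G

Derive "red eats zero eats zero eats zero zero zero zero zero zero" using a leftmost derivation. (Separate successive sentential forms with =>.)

S => red eats G => red eats G G => red eats G G G => red eats zero eats G G => red eats zero eats zero eats G => red eats zero eats zero eats G G => red eats zero eats zero eats G G G => red eats zero eats zero eats zero zero G G => red eats zero eats zero eats zero zero zero zero G => red eats zero eats zero eats zero zero zero zero zero zero

S => red eats G   [S ::= red eats G]
red eats G => red eats G G   [G ::= G G]
red eats G G => red eats G G G   [G ::= G G]
red eats G G G => red eats zero eats G G   [G ::= zero eats]
red eats zero eats G G => red eats zero eats zero eats G   [G ::= zero eats]
red eats zero eats zero eats G => red eats zero eats zero eats G G   [G ::= G G]
red eats zero eats zero eats G G => red eats zero eats zero eats G G G   [G ::= G G]
red eats zero eats zero eats G G G => red eats zero eats zero eats zero zero G G   [G ::= zero zero]
red eats zero eats zero eats zero zero G G => red eats zero eats zero eats zero zero zero zero G   [G ::= zero zero]
red eats zero eats zero eats zero zero zero zero G => red eats zero eats zero eats zero zero zero zero zero zero   [G ::= zero zero]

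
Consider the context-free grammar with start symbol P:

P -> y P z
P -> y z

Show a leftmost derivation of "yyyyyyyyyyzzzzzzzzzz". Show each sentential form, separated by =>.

P => yPz => yyPzz => yyyPzzz => yyyyPzzzz => yyyyyPzzzzz => yyyyyyPzzzzzz => yyyyyyyPzzzzzzz => yyyyyyyyPzzzzzzzz => yyyyyyyyyPzzzzzzzzz => yyyyyyyyyyzzzzzzzzzz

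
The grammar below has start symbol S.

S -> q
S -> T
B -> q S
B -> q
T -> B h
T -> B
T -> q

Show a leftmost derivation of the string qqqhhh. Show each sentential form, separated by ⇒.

S⇒T⇒Bh⇒qSh⇒qTh⇒qBhh⇒qqShh⇒qqThh⇒qqBhhh⇒qqqhhh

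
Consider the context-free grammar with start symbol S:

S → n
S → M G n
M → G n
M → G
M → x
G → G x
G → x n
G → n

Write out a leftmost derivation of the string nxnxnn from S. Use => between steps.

S=>MGn=>GnGn=>GxnGn=>nxnGn=>nxnxnn

S => MGn   [S → M G n]
MGn => GnGn   [M → G n]
GnGn => GxnGn   [G → G x]
GxnGn => nxnGn   [G → n]
nxnGn => nxnxnn   [G → x n]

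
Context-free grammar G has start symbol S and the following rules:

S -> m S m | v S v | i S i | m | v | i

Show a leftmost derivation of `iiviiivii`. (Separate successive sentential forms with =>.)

S => iSi   [S -> i S i]
iSi => iiSii   [S -> i S i]
iiSii => iivSvii   [S -> v S v]
iivSvii => iiviSivii   [S -> i S i]
iiviSivii => iiviiivii   [S -> i]

S=>iSi=>iiSii=>iivSvii=>iiviSivii=>iiviiivii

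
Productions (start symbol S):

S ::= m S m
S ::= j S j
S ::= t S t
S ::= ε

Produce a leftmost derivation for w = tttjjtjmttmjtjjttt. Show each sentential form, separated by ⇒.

S ⇒ tSt   [S ::= t S t]
tSt ⇒ ttStt   [S ::= t S t]
ttStt ⇒ tttSttt   [S ::= t S t]
tttSttt ⇒ tttjSjttt   [S ::= j S j]
tttjSjttt ⇒ tttjjSjjttt   [S ::= j S j]
tttjjSjjttt ⇒ tttjjtStjjttt   [S ::= t S t]
tttjjtStjjttt ⇒ tttjjtjSjtjjttt   [S ::= j S j]
tttjjtjSjtjjttt ⇒ tttjjtjmSmjtjjttt   [S ::= m S m]
tttjjtjmSmjtjjttt ⇒ tttjjtjmtStmjtjjttt   [S ::= t S t]
tttjjtjmtStmjtjjttt ⇒ tttjjtjmttmjtjjttt   [S ::= ε]

S⇒tSt⇒ttStt⇒tttSttt⇒tttjSjttt⇒tttjjSjjttt⇒tttjjtStjjttt⇒tttjjtjSjtjjttt⇒tttjjtjmSmjtjjttt⇒tttjjtjmtStmjtjjttt⇒tttjjtjmttmjtjjttt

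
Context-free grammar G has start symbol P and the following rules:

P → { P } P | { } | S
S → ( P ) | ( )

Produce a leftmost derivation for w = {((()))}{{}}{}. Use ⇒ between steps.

P ⇒ {P}P ⇒ {S}P ⇒ {(P)}P ⇒ {(S)}P ⇒ {((P))}P ⇒ {((S))}P ⇒ {((()))}P ⇒ {((()))}{P}P ⇒ {((()))}{{}}P ⇒ {((()))}{{}}{}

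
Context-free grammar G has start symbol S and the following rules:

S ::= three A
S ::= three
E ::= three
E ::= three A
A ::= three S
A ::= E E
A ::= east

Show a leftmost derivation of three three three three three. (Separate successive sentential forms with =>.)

S => three A => three three S => three three three A => three three three E E => three three three three E => three three three three three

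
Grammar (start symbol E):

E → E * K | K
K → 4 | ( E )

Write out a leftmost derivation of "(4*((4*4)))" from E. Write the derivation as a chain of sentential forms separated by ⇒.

E ⇒ K ⇒ (E) ⇒ (E*K) ⇒ (K*K) ⇒ (4*K) ⇒ (4*(E)) ⇒ (4*(K)) ⇒ (4*((E))) ⇒ (4*((E*K))) ⇒ (4*((K*K))) ⇒ (4*((4*K))) ⇒ (4*((4*4)))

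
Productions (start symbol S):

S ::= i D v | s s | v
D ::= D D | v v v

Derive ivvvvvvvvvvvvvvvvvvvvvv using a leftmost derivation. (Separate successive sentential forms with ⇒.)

S⇒iDv⇒iDDv⇒iDDDv⇒iDDDDv⇒iDDDDDv⇒iDDDDDDv⇒iDDDDDDDv⇒ivvvDDDDDDv⇒ivvvvvvDDDDDv⇒ivvvvvvvvvDDDDv⇒ivvvvvvvvvvvvDDDv⇒ivvvvvvvvvvvvvvvDDv⇒ivvvvvvvvvvvvvvvvvvDv⇒ivvvvvvvvvvvvvvvvvvvvvv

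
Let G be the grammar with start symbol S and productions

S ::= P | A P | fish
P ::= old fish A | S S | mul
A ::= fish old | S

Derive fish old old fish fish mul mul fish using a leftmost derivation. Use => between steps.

S => A P => fish old P => fish old S S => fish old A P S => fish old S P S => fish old P P S => fish old old fish A P S => fish old old fish S P S => fish old old fish A P P S => fish old old fish S P P S => fish old old fish fish P P S => fish old old fish fish mul P S => fish old old fish fish mul mul S => fish old old fish fish mul mul fish

S => A P   [S ::= A P]
A P => fish old P   [A ::= fish old]
fish old P => fish old S S   [P ::= S S]
fish old S S => fish old A P S   [S ::= A P]
fish old A P S => fish old S P S   [A ::= S]
fish old S P S => fish old P P S   [S ::= P]
fish old P P S => fish old old fish A P S   [P ::= old fish A]
fish old old fish A P S => fish old old fish S P S   [A ::= S]
fish old old fish S P S => fish old old fish A P P S   [S ::= A P]
fish old old fish A P P S => fish old old fish S P P S   [A ::= S]
fish old old fish S P P S => fish old old fish fish P P S   [S ::= fish]
fish old old fish fish P P S => fish old old fish fish mul P S   [P ::= mul]
fish old old fish fish mul P S => fish old old fish fish mul mul S   [P ::= mul]
fish old old fish fish mul mul S => fish old old fish fish mul mul fish   [S ::= fish]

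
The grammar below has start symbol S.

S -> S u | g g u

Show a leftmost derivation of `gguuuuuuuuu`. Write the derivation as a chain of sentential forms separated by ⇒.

S ⇒ Su   [S -> S u]
Su ⇒ Suu   [S -> S u]
Suu ⇒ Suuu   [S -> S u]
Suuu ⇒ Suuuu   [S -> S u]
Suuuu ⇒ Suuuuu   [S -> S u]
Suuuuu ⇒ Suuuuuu   [S -> S u]
Suuuuuu ⇒ Suuuuuuu   [S -> S u]
Suuuuuuu ⇒ Suuuuuuuu   [S -> S u]
Suuuuuuuu ⇒ gguuuuuuuuu   [S -> g g u]

S ⇒ Su ⇒ Suu ⇒ Suuu ⇒ Suuuu ⇒ Suuuuu ⇒ Suuuuuu ⇒ Suuuuuuu ⇒ Suuuuuuuu ⇒ gguuuuuuuuu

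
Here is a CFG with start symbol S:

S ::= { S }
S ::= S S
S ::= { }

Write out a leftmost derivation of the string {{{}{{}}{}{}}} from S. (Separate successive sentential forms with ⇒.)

S ⇒ {S}   [S ::= { S }]
{S} ⇒ {{S}}   [S ::= { S }]
{{S}} ⇒ {{SS}}   [S ::= S S]
{{SS}} ⇒ {{SSS}}   [S ::= S S]
{{SSS}} ⇒ {{SSSS}}   [S ::= S S]
{{SSSS}} ⇒ {{{}SSS}}   [S ::= { }]
{{{}SSS}} ⇒ {{{}{S}SS}}   [S ::= { S }]
{{{}{S}SS}} ⇒ {{{}{{}}SS}}   [S ::= { }]
{{{}{{}}SS}} ⇒ {{{}{{}}{}S}}   [S ::= { }]
{{{}{{}}{}S}} ⇒ {{{}{{}}{}{}}}   [S ::= { }]

S ⇒ {S} ⇒ {{S}} ⇒ {{SS}} ⇒ {{SSS}} ⇒ {{SSSS}} ⇒ {{{}SSS}} ⇒ {{{}{S}SS}} ⇒ {{{}{{}}SS}} ⇒ {{{}{{}}{}S}} ⇒ {{{}{{}}{}{}}}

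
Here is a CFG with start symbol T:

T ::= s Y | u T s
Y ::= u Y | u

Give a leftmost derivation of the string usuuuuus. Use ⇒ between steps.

T ⇒ uTs   [T ::= u T s]
uTs ⇒ usYs   [T ::= s Y]
usYs ⇒ usuYs   [Y ::= u Y]
usuYs ⇒ usuuYs   [Y ::= u Y]
usuuYs ⇒ usuuuYs   [Y ::= u Y]
usuuuYs ⇒ usuuuuYs   [Y ::= u Y]
usuuuuYs ⇒ usuuuuus   [Y ::= u]

T ⇒ uTs ⇒ usYs ⇒ usuYs ⇒ usuuYs ⇒ usuuuYs ⇒ usuuuuYs ⇒ usuuuuus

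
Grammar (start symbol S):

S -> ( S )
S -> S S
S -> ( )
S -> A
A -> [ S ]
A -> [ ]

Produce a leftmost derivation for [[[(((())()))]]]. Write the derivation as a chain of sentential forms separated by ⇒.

S ⇒ A ⇒ [S] ⇒ [A] ⇒ [[S]] ⇒ [[A]] ⇒ [[[S]]] ⇒ [[[(S)]]] ⇒ [[[((S))]]] ⇒ [[[((SS))]]] ⇒ [[[(((S)S))]]] ⇒ [[[(((())S))]]] ⇒ [[[(((())()))]]]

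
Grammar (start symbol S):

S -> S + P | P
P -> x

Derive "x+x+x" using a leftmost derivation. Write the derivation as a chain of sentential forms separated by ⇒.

S ⇒ S+P ⇒ S+P+P ⇒ P+P+P ⇒ x+P+P ⇒ x+x+P ⇒ x+x+x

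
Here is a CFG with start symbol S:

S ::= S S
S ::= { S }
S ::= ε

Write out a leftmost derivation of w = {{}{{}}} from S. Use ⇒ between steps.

S ⇒ {S}   [S ::= { S }]
{S} ⇒ {SS}   [S ::= S S]
{SS} ⇒ {{S}S}   [S ::= { S }]
{{S}S} ⇒ {{}S}   [S ::= ε]
{{}S} ⇒ {{}{S}}   [S ::= { S }]
{{}{S}} ⇒ {{}{{S}}}   [S ::= { S }]
{{}{{S}}} ⇒ {{}{{}}}   [S ::= ε]

S ⇒ {S} ⇒ {SS} ⇒ {{S}S} ⇒ {{}S} ⇒ {{}{S}} ⇒ {{}{{S}}} ⇒ {{}{{}}}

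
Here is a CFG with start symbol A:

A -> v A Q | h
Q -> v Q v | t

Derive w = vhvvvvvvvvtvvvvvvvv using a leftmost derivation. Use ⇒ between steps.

A ⇒ vAQ ⇒ vhQ ⇒ vhvQv ⇒ vhvvQvv ⇒ vhvvvQvvv ⇒ vhvvvvQvvvv ⇒ vhvvvvvQvvvvv ⇒ vhvvvvvvQvvvvvv ⇒ vhvvvvvvvQvvvvvvv ⇒ vhvvvvvvvvQvvvvvvvv ⇒ vhvvvvvvvvtvvvvvvvv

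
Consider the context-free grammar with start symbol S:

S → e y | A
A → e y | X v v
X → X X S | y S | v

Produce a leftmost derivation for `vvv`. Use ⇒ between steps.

S ⇒ A ⇒ Xvv ⇒ vvv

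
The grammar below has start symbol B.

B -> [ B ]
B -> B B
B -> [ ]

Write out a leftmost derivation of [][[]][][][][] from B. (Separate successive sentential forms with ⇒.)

B ⇒ BB ⇒ BBB ⇒ BBBB ⇒ []BBB ⇒ []BBBB ⇒ []BBBBB ⇒ [][B]BBBB ⇒ [][[]]BBBB ⇒ [][[]][]BBB ⇒ [][[]][][]BB ⇒ [][[]][][][]B ⇒ [][[]][][][][]

B ⇒ BB   [B -> B B]
BB ⇒ BBB   [B -> B B]
BBB ⇒ BBBB   [B -> B B]
BBBB ⇒ []BBB   [B -> [ ]]
[]BBB ⇒ []BBBB   [B -> B B]
[]BBBB ⇒ []BBBBB   [B -> B B]
[]BBBBB ⇒ [][B]BBBB   [B -> [ B ]]
[][B]BBBB ⇒ [][[]]BBBB   [B -> [ ]]
[][[]]BBBB ⇒ [][[]][]BBB   [B -> [ ]]
[][[]][]BBB ⇒ [][[]][][]BB   [B -> [ ]]
[][[]][][]BB ⇒ [][[]][][][]B   [B -> [ ]]
[][[]][][][]B ⇒ [][[]][][][][]   [B -> [ ]]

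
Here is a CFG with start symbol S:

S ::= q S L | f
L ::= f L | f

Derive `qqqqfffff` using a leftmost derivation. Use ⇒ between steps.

S ⇒ qSL   [S ::= q S L]
qSL ⇒ qqSLL   [S ::= q S L]
qqSLL ⇒ qqqSLLL   [S ::= q S L]
qqqSLLL ⇒ qqqqSLLLL   [S ::= q S L]
qqqqSLLLL ⇒ qqqqfLLLL   [S ::= f]
qqqqfLLLL ⇒ qqqqffLLL   [L ::= f]
qqqqffLLL ⇒ qqqqfffLL   [L ::= f]
qqqqfffLL ⇒ qqqqffffL   [L ::= f]
qqqqffffL ⇒ qqqqfffff   [L ::= f]

S ⇒ qSL ⇒ qqSLL ⇒ qqqSLLL ⇒ qqqqSLLLL ⇒ qqqqfLLLL ⇒ qqqqffLLL ⇒ qqqqfffLL ⇒ qqqqffffL ⇒ qqqqfffff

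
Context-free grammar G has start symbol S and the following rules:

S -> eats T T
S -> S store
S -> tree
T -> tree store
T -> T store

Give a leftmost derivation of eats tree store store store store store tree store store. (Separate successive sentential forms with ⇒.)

S ⇒ eats T T ⇒ eats T store T ⇒ eats T store store T ⇒ eats T store store store T ⇒ eats T store store store store T ⇒ eats tree store store store store store T ⇒ eats tree store store store store store T store ⇒ eats tree store store store store store tree store store

S ⇒ eats T T   [S -> eats T T]
eats T T ⇒ eats T store T   [T -> T store]
eats T store T ⇒ eats T store store T   [T -> T store]
eats T store store T ⇒ eats T store store store T   [T -> T store]
eats T store store store T ⇒ eats T store store store store T   [T -> T store]
eats T store store store store T ⇒ eats tree store store store store store T   [T -> tree store]
eats tree store store store store store T ⇒ eats tree store store store store store T store   [T -> T store]
eats tree store store store store store T store ⇒ eats tree store store store store store tree store store   [T -> tree store]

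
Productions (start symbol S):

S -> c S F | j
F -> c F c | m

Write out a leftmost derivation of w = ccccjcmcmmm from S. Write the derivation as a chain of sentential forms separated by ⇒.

S ⇒ cSF ⇒ ccSFF ⇒ cccSFFF ⇒ ccccSFFFF ⇒ ccccjFFFF ⇒ ccccjcFcFFF ⇒ ccccjcmcFFF ⇒ ccccjcmcmFF ⇒ ccccjcmcmmF ⇒ ccccjcmcmmm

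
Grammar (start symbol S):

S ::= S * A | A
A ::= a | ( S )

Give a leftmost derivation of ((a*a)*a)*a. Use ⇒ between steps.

S ⇒ S*A ⇒ A*A ⇒ (S)*A ⇒ (S*A)*A ⇒ (A*A)*A ⇒ ((S)*A)*A ⇒ ((S*A)*A)*A ⇒ ((A*A)*A)*A ⇒ ((a*A)*A)*A ⇒ ((a*a)*A)*A ⇒ ((a*a)*a)*A ⇒ ((a*a)*a)*a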